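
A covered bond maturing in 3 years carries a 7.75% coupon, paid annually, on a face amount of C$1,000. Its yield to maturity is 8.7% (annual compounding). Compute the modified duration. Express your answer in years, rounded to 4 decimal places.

Periodic yield y = 0.087. First find Macaulay duration:
  t   CF        PV=CF/(1+0.087)^t    t·PV
  1        77.50        71.2971        71.2971
  2        77.50        65.5908       131.1815
  3     1,077.50       838.9356     2,516.8069
  Σ                    975.8235     2,719.2856
P = 975.8235; Macaulay duration = 2,719.2856 / 975.8235 = 2.78666 years.
Modified duration = D_Mac / (1 + y) = 2.78666 / 1.087 = 2.56362 years.

2.5636 years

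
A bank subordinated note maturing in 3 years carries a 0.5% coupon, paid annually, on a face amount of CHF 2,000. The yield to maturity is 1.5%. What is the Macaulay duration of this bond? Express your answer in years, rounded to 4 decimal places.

Periodic yield y = 0.015. Discount each cash flow and weight by its year:
  t   CF        PV=CF/(1+0.015)^t    t·PV
  1        10.00         9.8522         9.8522
  2        10.00         9.7066        19.4132
  3     2,010.00     1,922.1972     5,766.5915
  Σ                  1,941.7560     5,795.8569
Price P = Σ PV = 1,941.7560.
Macaulay duration = Σ(t·PV) / P = 5,795.8569 / 1,941.7560 = 2.98485 years.

2.9849 years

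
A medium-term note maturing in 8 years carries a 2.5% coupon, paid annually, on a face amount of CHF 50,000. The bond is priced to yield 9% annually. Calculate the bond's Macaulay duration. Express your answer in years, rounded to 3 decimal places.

7.147 years

Periodic yield y = 0.09. Discount each cash flow and weight by its year:
  t   CF        PV=CF/(1+0.09)^t    t·PV
  1     1,250.00     1,146.7890     1,146.7890
  2     1,250.00     1,052.1000     2,104.2000
  3     1,250.00       965.2294     2,895.6881
  4     1,250.00       885.5315     3,542.1261
  5     1,250.00       812.4142     4,062.0712
  6     1,250.00       745.3342     4,472.0050
  7     1,250.00       683.7928     4,786.5496
  8    51,250.00    25,720.6468   205,765.1747
  Σ                 32,011.8379   228,774.6035
Price P = Σ PV = 32,011.8379.
Macaulay duration = Σ(t·PV) / P = 228,774.6035 / 32,011.8379 = 7.14656 years.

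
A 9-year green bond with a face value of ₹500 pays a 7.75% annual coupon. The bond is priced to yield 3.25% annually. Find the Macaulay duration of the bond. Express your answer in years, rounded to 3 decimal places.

Periodic yield y = 0.0325. Discount each cash flow and weight by its year:
  t   CF        PV=CF/(1+0.0325)^t    t·PV
  1        38.75        37.5303        37.5303
  2        38.75        36.3489        72.6979
  3        38.75        35.2048       105.6143
  4        38.75        34.0966       136.3865
  5        38.75        33.0234       165.1169
  6        38.75        31.9839       191.9034
  7        38.75        30.9771       216.8400
  8        38.75        30.0021       240.0166
  9       538.75       403.9957     3,635.9613
  Σ                    673.1628     4,802.0670
Price P = Σ PV = 673.1628.
Macaulay duration = Σ(t·PV) / P = 4,802.0670 / 673.1628 = 7.13359 years.

7.134 years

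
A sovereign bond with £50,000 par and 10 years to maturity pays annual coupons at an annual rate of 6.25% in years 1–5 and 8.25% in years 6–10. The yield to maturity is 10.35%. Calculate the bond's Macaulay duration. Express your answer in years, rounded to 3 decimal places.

7.360 years

Periodic yield y = 0.1035. Discount each cash flow and weight by its year:
  t   CF        PV=CF/(1+0.1035)^t    t·PV
  1     3,125.00     2,831.8985     2,831.8985
  2     3,125.00     2,566.2877     5,132.5755
  3     3,125.00     2,325.5892     6,976.7677
  4     3,125.00     2,107.4665     8,429.8658
  5     3,125.00     1,909.8020     9,549.0098
  6     4,125.00     2,284.4935    13,706.9610
  7     4,125.00     2,070.2252    14,491.5764
  8     4,125.00     1,876.0536    15,008.4292
  9     4,125.00     1,700.0939    15,300.8453
  10   54,125.00    20,215.0367   202,150.3671
  Σ                 39,886.9469   293,578.2963
Price P = Σ PV = 39,886.9469.
Macaulay duration = Σ(t·PV) / P = 293,578.2963 / 39,886.9469 = 7.36026 years.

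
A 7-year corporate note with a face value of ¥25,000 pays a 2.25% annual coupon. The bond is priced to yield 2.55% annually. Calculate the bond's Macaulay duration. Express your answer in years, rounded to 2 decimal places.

Periodic yield y = 0.0255. Discount each cash flow and weight by its year:
  t   CF        PV=CF/(1+0.0255)^t    t·PV
  1       562.50       548.5129       548.5129
  2       562.50       534.8736     1,069.7473
  3       562.50       521.5735     1,564.7206
  4       562.50       508.6041     2,034.4165
  5       562.50       495.9572     2,479.7860
  6       562.50       483.6248     2,901.7486
  7    25,562.50    21,431.5545   150,020.8813
  Σ                 24,524.7006   160,619.8132
Price P = Σ PV = 24,524.7006.
Macaulay duration = Σ(t·PV) / P = 160,619.8132 / 24,524.7006 = 6.54931 years.

6.55 years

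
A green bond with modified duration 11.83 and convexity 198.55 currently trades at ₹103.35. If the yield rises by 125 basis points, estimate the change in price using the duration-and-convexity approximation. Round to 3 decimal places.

Duration effect: -D_mod·Δy = -11.83 × (+0.0125) = -0.147875
Convexity effect: ½·C·(Δy)² = 0.5 × 198.55 × (0.0125)² = +0.01551171875
ΔP/P ≈ -0.147875 + 0.01551171875 = -0.13236328125
ΔP ≈ 103.35 × (-0.13236328125) = -13.6797451171875.

-₹13.680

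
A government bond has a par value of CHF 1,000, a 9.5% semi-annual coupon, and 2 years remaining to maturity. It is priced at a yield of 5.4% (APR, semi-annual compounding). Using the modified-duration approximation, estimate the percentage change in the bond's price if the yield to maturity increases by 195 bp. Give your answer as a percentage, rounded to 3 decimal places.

-3.557%

Periodic yield y = 0.027. Modified duration first:
  t   CF        PV=CF/(1+0.027)^t    t·PV
  1        47.50        46.2512        46.2512
  2        47.50        45.0353        90.0705
  3        47.50        43.8513       131.5538
  4     1,047.50       941.6126     3,766.4504
  Σ                  1,076.7504     4,034.3260
P = 1,076.7504; D_Mac = 3.74676 half-year periods = 1.87338 yrs; D_mod = 1.87338/(1+0.027) = 1.82413 yrs.
ΔP/P ≈ -D_mod · Δy = -1.82413 × (+0.0195) = -0.035571 = -3.5571%.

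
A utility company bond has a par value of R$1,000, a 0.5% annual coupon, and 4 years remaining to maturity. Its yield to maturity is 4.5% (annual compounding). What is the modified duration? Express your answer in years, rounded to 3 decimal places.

3.797 years

Periodic yield y = 0.045. First find Macaulay duration:
  t   CF        PV=CF/(1+0.045)^t    t·PV
  1         5.00         4.7847         4.7847
  2         5.00         4.5786         9.1573
  3         5.00         4.3815        13.1444
  4     1,005.00       842.7542     3,371.0166
  Σ                    856.4990     3,398.1030
P = 856.4990; Macaulay duration = 3,398.1030 / 856.4990 = 3.96743 years.
Modified duration = D_Mac / (1 + y) = 3.96743 / 1.045 = 3.79659 years.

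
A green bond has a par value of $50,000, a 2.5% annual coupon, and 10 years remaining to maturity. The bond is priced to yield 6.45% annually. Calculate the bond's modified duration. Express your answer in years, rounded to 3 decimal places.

Periodic yield y = 0.0645. First find Macaulay duration:
  t   CF        PV=CF/(1+0.0645)^t    t·PV
  1     1,250.00     1,174.2602     1,174.2602
  2     1,250.00     1,103.1096     2,206.2193
  3     1,250.00     1,036.2702     3,108.8106
  4     1,250.00       973.4807     3,893.9228
  5     1,250.00       914.4957     4,572.4787
  6     1,250.00       859.0848     5,154.5086
  7     1,250.00       807.0313     5,649.2188
  8     1,250.00       758.1318     6,065.0540
  9     1,250.00       712.1952     6,409.7565
  10   51,250.00    27,430.7203   274,307.2031
  Σ                 35,768.7798   312,541.4326
P = 35,768.7798; Macaulay duration = 312,541.4326 / 35,768.7798 = 8.73783 years.
Modified duration = D_Mac / (1 + y) = 8.73783 / 1.0645 = 8.20839 years.

8.208 years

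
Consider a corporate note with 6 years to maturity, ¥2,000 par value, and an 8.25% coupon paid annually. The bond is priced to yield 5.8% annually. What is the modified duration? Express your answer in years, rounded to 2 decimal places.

4.75 years

Periodic yield y = 0.058. First find Macaulay duration:
  t   CF        PV=CF/(1+0.058)^t    t·PV
  1       165.00       155.9546       155.9546
  2       165.00       147.4051       294.8103
  3       165.00       139.3243       417.9730
  4       165.00       131.6865       526.7460
  5       165.00       124.4674       622.3370
  6     2,165.00     1,543.6324     9,261.7946
  Σ                  2,242.4704    11,279.6155
P = 2,242.4704; Macaulay duration = 11,279.6155 / 2,242.4704 = 5.03000 years.
Modified duration = D_Mac / (1 + y) = 5.03000 / 1.058 = 4.75425 years.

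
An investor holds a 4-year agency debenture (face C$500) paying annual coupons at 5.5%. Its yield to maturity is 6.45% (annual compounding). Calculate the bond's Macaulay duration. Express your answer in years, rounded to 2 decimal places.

3.69 years

Periodic yield y = 0.0645. Discount each cash flow and weight by its year:
  t   CF        PV=CF/(1+0.0645)^t    t·PV
  1        27.50        25.8337        25.8337
  2        27.50        24.2684        48.5368
  3        27.50        22.7979        68.3938
  4       527.50       410.8089     1,643.2354
  Σ                    483.7089     1,785.9998
Price P = Σ PV = 483.7089.
Macaulay duration = Σ(t·PV) / P = 1,785.9998 / 483.7089 = 3.69230 years.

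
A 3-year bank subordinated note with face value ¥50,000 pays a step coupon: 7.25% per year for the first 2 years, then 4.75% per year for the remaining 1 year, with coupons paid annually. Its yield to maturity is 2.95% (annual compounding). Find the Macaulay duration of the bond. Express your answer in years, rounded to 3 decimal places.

Periodic yield y = 0.0295. Discount each cash flow and weight by its year:
  t   CF        PV=CF/(1+0.0295)^t    t·PV
  1     3,625.00     3,521.1268     3,521.1268
  2     3,625.00     3,420.2300     6,840.4600
  3    52,375.00    48,000.4140   144,001.2420
  Σ                 54,941.7707   154,362.8287
Price P = Σ PV = 54,941.7707.
Macaulay duration = Σ(t·PV) / P = 154,362.8287 / 54,941.7707 = 2.80957 years.

2.810 years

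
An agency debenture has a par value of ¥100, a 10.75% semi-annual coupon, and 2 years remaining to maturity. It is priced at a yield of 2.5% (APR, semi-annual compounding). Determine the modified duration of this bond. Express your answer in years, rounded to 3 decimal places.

Periodic yield y = 0.0125. First find Macaulay duration:
  t   CF        PV=CF/(1+0.0125)^t    t·PV
  1        5.375         5.3086         5.3086
  2        5.375         5.2431        10.4862
  3        5.375         5.1784        15.5351
  4      105.375       100.2669       401.0675
  Σ                    115.9970       432.3975
P = 115.9970; Macaulay duration = 432.3975 / 115.9970 = 3.72766 half-year periods = 1.86383 years.
Modified duration = D_Mac / (1 + y) = 1.86383 / 1.0125 = 1.84082 years.

1.841 years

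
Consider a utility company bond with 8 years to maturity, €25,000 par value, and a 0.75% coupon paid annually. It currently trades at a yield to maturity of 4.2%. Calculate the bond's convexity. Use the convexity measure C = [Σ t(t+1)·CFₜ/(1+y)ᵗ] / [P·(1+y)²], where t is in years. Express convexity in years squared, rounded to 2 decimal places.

63.67

With y = 0.042:
  t   CF        PV=CF/(1+0.042)^t    t·PV        t(t+1)·PV
  1       187.50       179.9424       179.9424         359.8848
  2       187.50       172.6895       345.3789       1,036.1368
  3       187.50       165.7288       497.1865       1,988.7462
  4       187.50       159.0488       636.1952       3,180.9760
  5       187.50       152.6380       763.1900       4,579.1401
  6       187.50       146.4856       878.9136       6,152.3955
  7       187.50       140.5812       984.0684       7,872.5471
  8    25,187.50    18,123.5517   144,988.4138   1,304,895.7246
  Σ                 19,240.6661   149,273.2890   1,330,065.5512
P = 19,240.6661.
Convexity = Σ t(t+1)·PV / [P·(1+y)²] = 1,330,065.5512 / (19,240.6661 × 1.085764) = 63.66746.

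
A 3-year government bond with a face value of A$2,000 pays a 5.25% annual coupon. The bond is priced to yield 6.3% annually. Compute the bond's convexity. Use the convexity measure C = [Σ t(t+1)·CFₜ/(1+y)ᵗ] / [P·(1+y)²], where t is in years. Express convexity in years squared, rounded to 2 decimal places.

With y = 0.063:
  t   CF        PV=CF/(1+0.063)^t    t·PV        t(t+1)·PV
  1       105.00        98.7770        98.7770         197.5541
  2       105.00        92.9229       185.8458         557.5374
  3     2,105.00     1,752.4769     5,257.4308      21,029.7230
  Σ                  1,944.1769     5,542.0536      21,784.8145
P = 1,944.1769.
Convexity = Σ t(t+1)·PV / [P·(1+y)²] = 21,784.8145 / (1,944.1769 × 1.129969) = 9.91634.

9.92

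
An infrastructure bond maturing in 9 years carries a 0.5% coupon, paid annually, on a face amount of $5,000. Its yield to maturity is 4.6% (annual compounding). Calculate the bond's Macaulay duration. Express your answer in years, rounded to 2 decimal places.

Periodic yield y = 0.046. Discount each cash flow and weight by its year:
  t   CF        PV=CF/(1+0.046)^t    t·PV
  1        25.00        23.9006        23.9006
  2        25.00        22.8495        45.6990
  3        25.00        21.8446        65.5339
  4        25.00        20.8840        83.5359
  5        25.00        19.9656        99.8278
  6        25.00        19.0875       114.5252
  7        25.00        18.2481       127.7369
  8        25.00        17.4456       139.5650
  9     5,025.00     3,352.3620    30,171.2577
  Σ                  3,516.5875    30,871.5821
Price P = Σ PV = 3,516.5875.
Macaulay duration = Σ(t·PV) / P = 30,871.5821 / 3,516.5875 = 8.77885 years.

8.78 years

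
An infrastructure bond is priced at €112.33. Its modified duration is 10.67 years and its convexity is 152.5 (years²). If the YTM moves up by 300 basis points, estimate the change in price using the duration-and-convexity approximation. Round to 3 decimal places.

-€28.248

Duration effect: -D_mod·Δy = -10.67 × (+0.03) = -0.320100
Convexity effect: ½·C·(Δy)² = 0.5 × 152.5 × (0.03)² = +0.0686250
ΔP/P ≈ -0.320100 + 0.0686250 = -0.251475
ΔP ≈ 112.33 × (-0.251475) = -28.24818675.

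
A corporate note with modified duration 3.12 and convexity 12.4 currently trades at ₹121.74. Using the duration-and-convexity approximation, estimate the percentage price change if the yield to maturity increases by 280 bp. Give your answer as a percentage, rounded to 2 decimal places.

Duration effect: -D_mod·Δy = -3.12 × (+0.028) = -0.087360
Convexity effect: ½·C·(Δy)² = 0.5 × 12.4 × (0.028)² = +0.0048608
ΔP/P ≈ -0.087360 + 0.0048608 = -0.0824992
= -8.24992%.

-8.25%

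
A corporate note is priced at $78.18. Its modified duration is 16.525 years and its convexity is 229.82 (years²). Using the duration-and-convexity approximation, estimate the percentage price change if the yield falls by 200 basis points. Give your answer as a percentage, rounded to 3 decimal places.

Duration effect: -D_mod·Δy = -16.525 × (-0.02) = +0.330500
Convexity effect: ½·C·(Δy)² = 0.5 × 229.82 × (-0.02)² = +0.0459640
ΔP/P ≈ +0.330500 + 0.0459640 = +0.376464
= +37.6464%.

+37.646%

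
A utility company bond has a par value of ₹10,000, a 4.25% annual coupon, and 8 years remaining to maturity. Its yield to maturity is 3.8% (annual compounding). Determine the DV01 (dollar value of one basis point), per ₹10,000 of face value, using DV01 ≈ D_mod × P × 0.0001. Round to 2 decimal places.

Periodic yield y = 0.038.
  t   CF        PV=CF/(1+0.038)^t    t·PV
  1       425.00       409.4412       409.4412
  2       425.00       394.4521       788.9041
  3       425.00       380.0116     1,140.0348
  4       425.00       366.0998     1,464.3993
  5       425.00       352.6973     1,763.4866
  6       425.00       339.7855     2,038.7128
  7       425.00       327.3463     2,291.4242
  8    10,425.00     7,735.6575    61,885.2604
  Σ                 10,305.4914    71,781.6635
P = 10,305.4914; D_Mac = 6.96538 yrs; D_mod = 6.71039 yrs.
DV01 ≈ 6.71039 × 10,305.4914 × 0.0001 = 6.915382.

₹6.92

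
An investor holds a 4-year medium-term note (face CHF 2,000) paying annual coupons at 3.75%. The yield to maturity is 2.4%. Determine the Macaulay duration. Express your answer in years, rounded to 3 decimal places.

3.794 years

Periodic yield y = 0.024. Discount each cash flow and weight by its year:
  t   CF        PV=CF/(1+0.024)^t    t·PV
  1        75.00        73.2422        73.2422
  2        75.00        71.5256       143.0511
  3        75.00        69.8492       209.5476
  4     2,075.00     1,887.2015     7,548.8060
  Σ                  2,101.8185     7,974.6469
Price P = Σ PV = 2,101.8185.
Macaulay duration = Σ(t·PV) / P = 7,974.6469 / 2,101.8185 = 3.79417 years.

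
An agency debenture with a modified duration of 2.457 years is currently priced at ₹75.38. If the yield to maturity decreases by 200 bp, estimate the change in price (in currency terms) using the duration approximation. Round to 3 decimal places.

Duration approximation: ΔP/P ≈ -D_mod · Δy = -2.457 × (-0.02) = +0.049140.
ΔP ≈ 75.38 × (+0.049140) = +3.7041732.

+₹3.704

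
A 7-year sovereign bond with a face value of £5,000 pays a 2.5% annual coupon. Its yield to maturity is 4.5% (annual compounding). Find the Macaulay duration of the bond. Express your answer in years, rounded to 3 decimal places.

Periodic yield y = 0.045. Discount each cash flow and weight by its year:
  t   CF        PV=CF/(1+0.045)^t    t·PV
  1       125.00       119.6172       119.6172
  2       125.00       114.4662       228.9325
  3       125.00       109.5371       328.6112
  4       125.00       104.8202       419.2807
  5       125.00       100.3064       501.5319
  6       125.00        95.9870       575.9218
  7     5,125.00     3,765.9958    26,361.9709
  Σ                  4,410.7299    28,535.8662
Price P = Σ PV = 4,410.7299.
Macaulay duration = Σ(t·PV) / P = 28,535.8662 / 4,410.7299 = 6.46965 years.

6.470 years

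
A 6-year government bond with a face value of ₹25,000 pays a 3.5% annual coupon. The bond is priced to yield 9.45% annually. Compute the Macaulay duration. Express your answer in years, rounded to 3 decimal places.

5.419 years

Periodic yield y = 0.0945. Discount each cash flow and weight by its year:
  t   CF        PV=CF/(1+0.0945)^t    t·PV
  1       875.00       799.4518       799.4518
  2       875.00       730.4265     1,460.8530
  3       875.00       667.3609     2,002.0827
  4       875.00       609.7404     2,438.9617
  5       875.00       557.0950     2,785.4748
  6    25,875.00    15,051.7073    90,310.2435
  Σ                 18,415.7818    99,797.0675
Price P = Σ PV = 18,415.7818.
Macaulay duration = Σ(t·PV) / P = 99,797.0675 / 18,415.7818 = 5.41911 years.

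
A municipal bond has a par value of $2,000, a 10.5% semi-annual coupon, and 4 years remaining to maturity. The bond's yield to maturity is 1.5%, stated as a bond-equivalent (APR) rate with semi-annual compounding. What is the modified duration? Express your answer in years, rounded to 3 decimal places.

Periodic yield y = 0.0075. First find Macaulay duration:
  t   CF        PV=CF/(1+0.0075)^t    t·PV
  1       105.00       104.2184       104.2184
  2       105.00       103.4425       206.8851
  3       105.00       102.6725       308.0175
  4       105.00       101.9082       407.6328
  5       105.00       101.1496       505.7478
  6       105.00       100.3966       602.3796
  7       105.00        99.6492       697.5446
  8     2,105.00     1,982.8582    15,862.8657
  Σ                  2,696.2952    18,695.2914
P = 2,696.2952; Macaulay duration = 18,695.2914 / 2,696.2952 = 6.93370 half-year periods = 3.46685 years.
Modified duration = D_Mac / (1 + y) = 3.46685 / 1.0075 = 3.44104 years.

3.441 years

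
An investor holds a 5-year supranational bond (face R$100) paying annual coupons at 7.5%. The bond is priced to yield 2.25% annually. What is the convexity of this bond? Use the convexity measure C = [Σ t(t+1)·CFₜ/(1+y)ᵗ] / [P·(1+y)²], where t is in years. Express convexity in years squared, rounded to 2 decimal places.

With y = 0.0225:
  t   CF        PV=CF/(1+0.0225)^t    t·PV        t(t+1)·PV
  1         7.50         7.3350         7.3350          14.6699
  2         7.50         7.1736        14.3471          43.0413
  3         7.50         7.0157        21.0471          84.1885
  4         7.50         6.8613        27.4453         137.2265
  5       107.50        96.1816       480.9079       2,885.4472
  Σ                    124.5671       551.0824       3,164.5735
P = 124.5671.
Convexity = Σ t(t+1)·PV / [P·(1+y)²] = 3,164.5735 / (124.5671 × 1.045506) = 24.29882.

24.30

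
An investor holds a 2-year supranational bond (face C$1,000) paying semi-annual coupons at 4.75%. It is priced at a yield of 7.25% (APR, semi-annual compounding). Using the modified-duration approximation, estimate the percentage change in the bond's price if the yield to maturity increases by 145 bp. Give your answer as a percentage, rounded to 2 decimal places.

Periodic yield y = 0.03625. Modified duration first:
  t   CF        PV=CF/(1+0.03625)^t    t·PV
  1        23.75        22.9192        22.9192
  2        23.75        22.1174        44.2348
  3        23.75        21.3437        64.0311
  4     1,023.75       887.8421     3,551.3684
  Σ                    954.2224     3,682.5536
P = 954.2224; D_Mac = 3.85922 half-year periods = 1.92961 yrs; D_mod = 1.92961/(1+0.03625) = 1.86211 yrs.
ΔP/P ≈ -D_mod · Δy = -1.86211 × (+0.0145) = -0.027001 = -2.7001%.

-2.70%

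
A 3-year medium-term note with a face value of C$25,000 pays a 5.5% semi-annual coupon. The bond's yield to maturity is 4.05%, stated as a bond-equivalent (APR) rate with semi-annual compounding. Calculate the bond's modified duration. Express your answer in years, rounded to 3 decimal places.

2.755 years

Periodic yield y = 0.02025. First find Macaulay duration:
  t   CF        PV=CF/(1+0.02025)^t    t·PV
  1       687.50       673.8544       673.8544
  2       687.50       660.4797     1,320.9595
  3       687.50       647.3705     1,942.1114
  4       687.50       634.5214     2,538.0857
  5       687.50       621.9274     3,109.6370
  6    25,687.50    22,776.2499   136,657.4992
  Σ                 26,014.4033   146,242.1472
P = 26,014.4033; Macaulay duration = 146,242.1472 / 26,014.4033 = 5.62158 half-year periods = 2.81079 years.
Modified duration = D_Mac / (1 + y) = 2.81079 / 1.02025 = 2.75500 years.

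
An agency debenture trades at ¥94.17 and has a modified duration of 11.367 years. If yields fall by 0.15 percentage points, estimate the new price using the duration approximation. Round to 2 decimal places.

¥95.78

Duration approximation: ΔP/P ≈ -D_mod · Δy = -11.367 × (-0.0015) = +0.0170505.
New price ≈ 94.17 × (1 + 0.0170505) = 95.775645585.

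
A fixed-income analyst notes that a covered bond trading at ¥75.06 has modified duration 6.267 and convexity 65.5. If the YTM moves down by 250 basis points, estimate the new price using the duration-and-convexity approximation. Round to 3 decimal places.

¥88.356

Duration effect: -D_mod·Δy = -6.267 × (-0.025) = +0.156675
Convexity effect: ½·C·(Δy)² = 0.5 × 65.5 × (-0.025)² = +0.02046875
ΔP/P ≈ +0.156675 + 0.02046875 = +0.17714375
New price ≈ 75.06 × (1 + 0.17714375) = 88.356409875.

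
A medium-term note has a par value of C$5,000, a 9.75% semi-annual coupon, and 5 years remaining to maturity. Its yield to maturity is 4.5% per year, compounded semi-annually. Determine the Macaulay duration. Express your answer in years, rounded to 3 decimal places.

Periodic yield y = 0.0225. Discount each cash flow and weight by its period:
  t   CF        PV=CF/(1+0.0225)^t    t·PV
  1       243.75       238.3863       238.3863
  2       243.75       233.1406       466.2813
  3       243.75       228.0104       684.0312
  4       243.75       222.9931       891.9723
  5       243.75       218.0861     1,090.4306
  6       243.75       213.2872     1,279.7230
  7       243.75       208.5938     1,460.1566
  8       243.75       204.0037     1,632.0298
  9       243.75       199.5146     1,795.6318
  10    5,243.75     4,197.6750    41,976.7501
  Σ                  6,163.6909    51,515.3930
Price P = Σ PV = 6,163.6909.
Macaulay duration = Σ(t·PV) / P = 51,515.3930 / 6,163.6909 = 8.35788 half-year periods.
In years: 8.35788 / 2 = 4.17894 years.

4.179 years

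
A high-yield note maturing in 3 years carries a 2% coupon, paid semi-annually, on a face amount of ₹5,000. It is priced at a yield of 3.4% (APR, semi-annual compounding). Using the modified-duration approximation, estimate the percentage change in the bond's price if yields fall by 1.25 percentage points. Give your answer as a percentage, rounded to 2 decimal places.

+3.60%

Periodic yield y = 0.017. Modified duration first:
  t   CF        PV=CF/(1+0.017)^t    t·PV
  1        50.00        49.1642        49.1642
  2        50.00        48.3424        96.6848
  3        50.00        47.5343       142.6029
  4        50.00        46.7397       186.9589
  5        50.00        45.9584       229.7922
  6     5,050.00     4,564.2104    27,385.2627
  Σ                  4,801.9495    28,090.4657
P = 4,801.9495; D_Mac = 5.84980 half-year periods = 2.92490 yrs; D_mod = 2.92490/(1+0.017) = 2.87601 yrs.
ΔP/P ≈ -D_mod · Δy = -2.87601 × (-0.0125) = +0.035950 = +3.5950%.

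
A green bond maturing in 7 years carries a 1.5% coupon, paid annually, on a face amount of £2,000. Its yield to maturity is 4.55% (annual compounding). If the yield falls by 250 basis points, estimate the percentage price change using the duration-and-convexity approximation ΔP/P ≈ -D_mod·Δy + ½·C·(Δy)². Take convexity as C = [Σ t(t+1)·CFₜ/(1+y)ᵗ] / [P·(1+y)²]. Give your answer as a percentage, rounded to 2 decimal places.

+17.42%

With y = 0.0455:
  t   CF        PV=CF/(1+0.0455)^t    t·PV        t(t+1)·PV
  1        30.00        28.6944        28.6944          57.3888
  2        30.00        27.4456        54.8913         164.6738
  3        30.00        26.2512        78.7536         315.0144
  4        30.00        25.1088       100.4350         502.1750
  5        30.00        24.0160       120.0801         720.4807
  6        30.00        22.9708       137.8251         964.7756
  7     2,030.00     1,486.7152    10,407.0063      83,256.0505
  Σ                  1,641.2020    10,927.6858      85,980.5587
P = 1,641.2020; D_Mac = 6.65834 yrs; D_mod = 6.36857 yrs; C = 47.92809.
Duration effect: -6.36857 × (-0.025) = +0.159214
Convexity effect: 0.5 × 47.92809 × (-0.025)² = +0.0149775
ΔP/P ≈ +0.159214 + 0.0149775 = +0.174192 = +17.4192%.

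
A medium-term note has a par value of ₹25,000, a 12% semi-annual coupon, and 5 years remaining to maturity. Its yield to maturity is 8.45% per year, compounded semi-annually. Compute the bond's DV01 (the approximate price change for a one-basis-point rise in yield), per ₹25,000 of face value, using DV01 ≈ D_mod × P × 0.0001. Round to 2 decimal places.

Periodic yield y = 0.04225.
  t   CF        PV=CF/(1+0.04225)^t    t·PV
  1     1,500.00     1,439.1941     1,439.1941
  2     1,500.00     1,380.8530     2,761.7060
  3     1,500.00     1,324.8770     3,974.6309
  4     1,500.00     1,271.1700     5,084.6801
  5     1,500.00     1,219.6402     6,098.2011
  6     1,500.00     1,170.1993     7,021.1958
  7     1,500.00     1,122.7626     7,859.3381
  8     1,500.00     1,077.2488     8,617.9906
  9     1,500.00     1,033.5801     9,302.2206
  10   26,500.00    17,519.7069   175,197.0689
  Σ                 28,559.2319   227,356.2262
P = 28,559.2319; D_Mac = 7.96087 half-year periods = 3.98043 yrs; D_mod = 3.81908 yrs.
DV01 ≈ 3.81908 × 28,559.2319 × 0.0001 = 10.906991.

₹10.91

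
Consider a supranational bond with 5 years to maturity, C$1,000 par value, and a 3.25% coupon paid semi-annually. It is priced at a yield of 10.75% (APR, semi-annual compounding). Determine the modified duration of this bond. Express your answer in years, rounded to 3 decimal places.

4.342 years

Periodic yield y = 0.05375. First find Macaulay duration:
  t   CF        PV=CF/(1+0.05375)^t    t·PV
  1        16.25        15.4211        15.4211
  2        16.25        14.6345        29.2690
  3        16.25        13.8880        41.6641
  4        16.25        13.1796        52.7185
  5        16.25        12.5074        62.5368
  6        16.25        11.8694        71.2162
  7        16.25        11.2639        78.8476
  8        16.25        10.6894        85.5151
  9        16.25        10.1441        91.2972
  10    1,016.25       602.0391     6,020.3908
  Σ                    715.6365     6,548.8764
P = 715.6365; Macaulay duration = 6,548.8764 / 715.6365 = 9.15112 half-year periods = 4.57556 years.
Modified duration = D_Mac / (1 + y) = 4.57556 / 1.05375 = 4.34217 years.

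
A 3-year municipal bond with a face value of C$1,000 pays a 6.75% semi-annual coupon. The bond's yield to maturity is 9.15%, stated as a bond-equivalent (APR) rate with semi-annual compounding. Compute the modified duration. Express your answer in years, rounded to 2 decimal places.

2.64 years

Periodic yield y = 0.04575. First find Macaulay duration:
  t   CF        PV=CF/(1+0.04575)^t    t·PV
  1        33.75        32.2735        32.2735
  2        33.75        30.8616        61.7231
  3        33.75        29.5114        88.5343
  4        33.75        28.2203       112.8814
  5        33.75        26.9857       134.9287
  6     1,033.75       790.4025     4,742.4148
  Σ                    938.2550     5,172.7558
P = 938.2550; Macaulay duration = 5,172.7558 / 938.2550 = 5.51317 half-year periods = 2.75658 years.
Modified duration = D_Mac / (1 + y) = 2.75658 / 1.04575 = 2.63599 years.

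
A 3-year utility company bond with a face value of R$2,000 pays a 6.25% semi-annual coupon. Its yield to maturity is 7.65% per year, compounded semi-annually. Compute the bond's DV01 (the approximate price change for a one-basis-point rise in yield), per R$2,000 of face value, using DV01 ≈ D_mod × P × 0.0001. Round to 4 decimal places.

R$0.5152

Periodic yield y = 0.03825.
  t   CF        PV=CF/(1+0.03825)^t    t·PV
  1        62.50        60.1974        60.1974
  2        62.50        57.9797       115.9594
  3        62.50        55.8437       167.5311
  4        62.50        53.7864       215.1455
  5        62.50        51.8048       259.0242
  6     2,062.50     1,646.5780     9,879.4682
  Σ                  1,926.1901    10,697.3259
P = 1,926.1901; D_Mac = 5.55362 half-year periods = 2.77681 yrs; D_mod = 2.67451 yrs.
DV01 ≈ 2.67451 × 1,926.1901 × 0.0001 = 0.515161.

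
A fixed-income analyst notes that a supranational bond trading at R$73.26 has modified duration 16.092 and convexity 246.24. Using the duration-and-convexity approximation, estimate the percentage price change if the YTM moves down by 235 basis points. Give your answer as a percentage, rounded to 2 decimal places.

+44.62%

Duration effect: -D_mod·Δy = -16.092 × (-0.0235) = +0.378162
Convexity effect: ½·C·(Δy)² = 0.5 × 246.24 × (-0.0235)² = +0.06799302
ΔP/P ≈ +0.378162 + 0.06799302 = +0.44615502
= +44.615502%.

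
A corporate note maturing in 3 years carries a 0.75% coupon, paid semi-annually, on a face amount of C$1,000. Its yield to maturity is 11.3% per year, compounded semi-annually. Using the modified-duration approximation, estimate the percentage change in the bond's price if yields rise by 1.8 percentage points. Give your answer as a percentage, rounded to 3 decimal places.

Periodic yield y = 0.0565. Modified duration first:
  t   CF        PV=CF/(1+0.0565)^t    t·PV
  1         3.75         3.5495         3.5495
  2         3.75         3.3596         6.7193
  3         3.75         3.1800         9.5399
  4         3.75         3.0099        12.0396
  5         3.75         2.8489        14.2447
  6     1,003.75       721.7862     4,330.7170
  Σ                    737.7341     4,376.8099
P = 737.7341; D_Mac = 5.93277 half-year periods = 2.96639 yrs; D_mod = 2.96639/(1+0.0565) = 2.80775 yrs.
ΔP/P ≈ -D_mod · Δy = -2.80775 × (+0.018) = -0.050539 = -5.0539%.

-5.054%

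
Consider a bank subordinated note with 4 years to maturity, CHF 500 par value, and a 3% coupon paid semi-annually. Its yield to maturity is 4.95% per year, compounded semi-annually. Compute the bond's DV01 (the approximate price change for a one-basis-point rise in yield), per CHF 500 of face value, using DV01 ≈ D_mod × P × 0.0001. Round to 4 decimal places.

CHF 0.1720

Periodic yield y = 0.02475.
  t   CF        PV=CF/(1+0.02475)^t    t·PV
  1         7.50         7.3189         7.3189
  2         7.50         7.1421        14.2842
  3         7.50         6.9696        20.9088
  4         7.50         6.8013        27.2051
  5         7.50         6.6370        33.1850
  6         7.50         6.4767        38.8602
  7         7.50         6.3203        44.2419
  8       507.50       417.3425     3,338.7401
  Σ                    465.0083     3,524.7441
P = 465.0083; D_Mac = 7.57996 half-year periods = 3.78998 yrs; D_mod = 3.69844 yrs.
DV01 ≈ 3.69844 × 465.0083 × 0.0001 = 0.171981.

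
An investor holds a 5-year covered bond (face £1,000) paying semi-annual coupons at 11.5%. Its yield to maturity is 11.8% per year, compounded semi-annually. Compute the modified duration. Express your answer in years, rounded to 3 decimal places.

Periodic yield y = 0.059. First find Macaulay duration:
  t   CF        PV=CF/(1+0.059)^t    t·PV
  1        57.50        54.2965        54.2965
  2        57.50        51.2715       102.5430
  3        57.50        48.4150       145.2450
  4        57.50        45.7177       182.8706
  5        57.50        43.1706       215.8530
  6        57.50        40.7654       244.5926
  7        57.50        38.4943       269.4599
  8        57.50        36.3496       290.7972
  9        57.50        34.3245       308.9205
  10    1,057.50       596.1023     5,961.0227
  Σ                    988.9074     7,775.6010
P = 988.9074; Macaulay duration = 7,775.6010 / 988.9074 = 7.86282 half-year periods = 3.93141 years.
Modified duration = D_Mac / (1 + y) = 3.93141 / 1.059 = 3.71238 years.

3.712 years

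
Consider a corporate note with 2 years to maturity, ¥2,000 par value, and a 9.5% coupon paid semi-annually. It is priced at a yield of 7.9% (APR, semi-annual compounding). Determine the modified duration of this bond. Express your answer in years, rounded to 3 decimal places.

Periodic yield y = 0.0395. First find Macaulay duration:
  t   CF        PV=CF/(1+0.0395)^t    t·PV
  1        95.00        91.3901        91.3901
  2        95.00        87.9174       175.8347
  3        95.00        84.5766       253.7297
  4     2,095.00     1,794.2628     7,177.0512
  Σ                  2,058.1468     7,698.0057
P = 2,058.1468; Macaulay duration = 7,698.0057 / 2,058.1468 = 3.74026 half-year periods = 1.87013 years.
Modified duration = D_Mac / (1 + y) = 1.87013 / 1.0395 = 1.79907 years.

1.799 years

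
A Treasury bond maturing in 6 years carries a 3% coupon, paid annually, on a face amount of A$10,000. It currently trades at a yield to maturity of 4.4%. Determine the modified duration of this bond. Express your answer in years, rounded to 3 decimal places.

5.326 years

Periodic yield y = 0.044. First find Macaulay duration:
  t   CF        PV=CF/(1+0.044)^t    t·PV
  1       300.00       287.3563       287.3563
  2       300.00       275.2455       550.4910
  3       300.00       263.6451       790.9354
  4       300.00       252.5337     1,010.1346
  5       300.00       241.8905     1,209.4524
  6    10,300.00     7,954.8910    47,729.3459
  Σ                  9,275.5621    51,577.7157
P = 9,275.5621; Macaulay duration = 51,577.7157 / 9,275.5621 = 5.56060 years.
Modified duration = D_Mac / (1 + y) = 5.56060 / 1.044 = 5.32625 years.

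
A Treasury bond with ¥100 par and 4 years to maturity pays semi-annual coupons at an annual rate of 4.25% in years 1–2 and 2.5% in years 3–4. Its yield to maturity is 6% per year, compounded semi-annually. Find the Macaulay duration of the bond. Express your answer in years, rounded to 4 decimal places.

Periodic yield y = 0.03. Discount each cash flow and weight by its period:
  t   CF        PV=CF/(1+0.03)^t    t·PV
  1        2.125         2.0631         2.0631
  2        2.125         2.0030         4.0060
  3        2.125         1.9447         5.8340
  4        2.125         1.8880         7.5521
  5        1.250         1.0783         5.3913
  6        1.250         1.0469         6.2811
  7        1.250         1.0164         7.1146
  8      101.250        79.9277       639.4215
  Σ                     90.9680       677.6638
Price P = Σ PV = 90.9680.
Macaulay duration = Σ(t·PV) / P = 677.6638 / 90.9680 = 7.44947 half-year periods.
In years: 7.44947 / 2 = 3.72474 years.

3.7247 years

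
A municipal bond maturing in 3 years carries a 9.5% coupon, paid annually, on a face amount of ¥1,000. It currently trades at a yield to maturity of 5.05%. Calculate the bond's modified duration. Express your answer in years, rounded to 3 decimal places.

Periodic yield y = 0.0505. First find Macaulay duration:
  t   CF        PV=CF/(1+0.0505)^t    t·PV
  1        95.00        90.4331        90.4331
  2        95.00        86.0858       172.1716
  3     1,095.00       944.5522     2,833.6565
  Σ                  1,121.0711     3,096.2612
P = 1,121.0711; Macaulay duration = 3,096.2612 / 1,121.0711 = 2.76188 years.
Modified duration = D_Mac / (1 + y) = 2.76188 / 1.0505 = 2.62911 years.

2.629 years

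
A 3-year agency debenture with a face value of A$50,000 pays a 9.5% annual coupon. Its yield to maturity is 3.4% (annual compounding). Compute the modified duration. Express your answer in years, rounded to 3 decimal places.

Periodic yield y = 0.034. First find Macaulay duration:
  t   CF        PV=CF/(1+0.034)^t    t·PV
  1     4,750.00     4,593.8104     4,593.8104
  2     4,750.00     4,442.7567     8,885.5134
  3    54,750.00    49,524.7746   148,574.3237
  Σ                 58,561.3417   162,053.6475
P = 58,561.3417; Macaulay duration = 162,053.6475 / 58,561.3417 = 2.76725 years.
Modified duration = D_Mac / (1 + y) = 2.76725 / 1.034 = 2.67625 years.

2.676 years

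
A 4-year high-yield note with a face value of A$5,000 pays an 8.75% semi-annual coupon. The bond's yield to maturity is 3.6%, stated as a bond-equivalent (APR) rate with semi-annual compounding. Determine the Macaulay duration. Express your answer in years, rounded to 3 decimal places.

3.512 years

Periodic yield y = 0.018. Discount each cash flow and weight by its period:
  t   CF        PV=CF/(1+0.018)^t    t·PV
  1       218.75       214.8821       214.8821
  2       218.75       211.0826       422.1653
  3       218.75       207.3503       622.0510
  4       218.75       203.6840       814.7361
  5       218.75       200.0825     1,000.4127
  6       218.75       196.5447     1,179.2684
  7       218.75       193.0695     1,351.4863
  8     5,218.75     4,524.6425    36,197.1399
  Σ                  5,951.3383    41,802.1416
Price P = Σ PV = 5,951.3383.
Macaulay duration = Σ(t·PV) / P = 41,802.1416 / 5,951.3383 = 7.02399 half-year periods.
In years: 7.02399 / 2 = 3.51200 years.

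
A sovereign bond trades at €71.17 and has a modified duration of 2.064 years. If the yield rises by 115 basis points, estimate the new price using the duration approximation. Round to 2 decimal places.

€69.48

Duration approximation: ΔP/P ≈ -D_mod · Δy = -2.064 × (+0.0115) = -0.023736.
New price ≈ 71.17 × (1 - 0.023736) = 69.48070888.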